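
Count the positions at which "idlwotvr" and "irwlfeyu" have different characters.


String 1: 'idlwotvr'
String 2: 'irwlfeyu'
Compare each position: pos 0: 'i'=='i', pos 1: 'd'!='r', pos 2: 'l'!='w', pos 3: 'w'!='l', pos 4: 'o'!='f', pos 5: 't'!='e', pos 6: 'v'!='y', pos 7: 'r'!='u'
Differing positions: 7
Hamming distance: 7


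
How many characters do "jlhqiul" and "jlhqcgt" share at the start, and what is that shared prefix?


String 1: 'jlhqiul'
String 2: 'jlhqcgt'
Compare position by position:
pos 0: 'j' vs 'j' match
pos 1: 'l' vs 'l' match
pos 2: 'h' vs 'h' match
pos 3: 'q' vs 'q' match
pos 4: 'i' vs 'c' differ -> stop
Longest common prefix: "jlhq" (length 4)


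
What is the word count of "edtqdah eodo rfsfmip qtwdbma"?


Input string: 'edtqdah eodo rfsfmip qtwdbma'
Operation: split by spaces
Words found: 'edtqdah', 'eodo', 'rfsfmip', 'qtwdbma'
Word count: 4


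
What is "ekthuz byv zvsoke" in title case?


Input string: 'ekthuz byv zvsoke'
Operation: capitalize first letter of each word
Word transformations: 'ekthuz'->'Ekthuz', 'byv'->'Byv', 'zvsoke'->'Zvsoke'
Result: Ekthuz Byv Zvsoke


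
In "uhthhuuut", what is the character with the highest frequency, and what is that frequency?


Input: 'uhthhuuut'
Operation: tally each character
Counts: 'h':3, 't':2, 'u':4
Maximum: 'u' appears 4 times


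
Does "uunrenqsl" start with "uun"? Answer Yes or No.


Input string: 'uunrenqsl'
Prefix to check: 'uun'
First 3 characters of input: 'uun'
Match: True
Result: Yes


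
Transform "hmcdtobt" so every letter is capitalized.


Input string: 'hmcdtobt'
Operation: convert each letter to uppercase
Mapping: 'h'->'H', 'm'->'M', 'c'->'C', 'd'->'D', 't'->'T', 'o'->'O', 'b'->'B', 't'->'T'
Result: HMCDTOBT


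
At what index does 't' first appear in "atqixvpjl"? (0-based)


Input string: 'atqixvpjl'
Target: 't'
Scanning left to right: s[0]='a', s[1]='t'
First match at index: 1


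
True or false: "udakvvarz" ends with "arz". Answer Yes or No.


Input string: 'udakvvarz'
Suffix to check: 'arz'
Last 3 characters of input: 'arz'
Match: True
Result: Yes


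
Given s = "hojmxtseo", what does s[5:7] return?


Input string: 'hojmxtseo'
Operation: slice [5:7]
Extract characters: s[5]='t', s[6]='s'
Result: ts


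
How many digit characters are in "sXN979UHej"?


Input string: 'sXN979UHej'
Operation: count digit characters (0-9)
Scan: 's', 'X', 'N', '9'(digit), '7'(digit), '9'(digit), 'U', 'H', 'e', 'j'
Digits found: 3
Result: 3


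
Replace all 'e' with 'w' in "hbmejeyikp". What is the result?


Input string: 'hbmejeyikp'
Operation: replace 'e' with 'w'
Positions of 'e': 3, 5
After replacement: hbmwjwyikp


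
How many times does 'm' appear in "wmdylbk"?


Input string: 'wmdylbk'
Target character: 'm'
Scan each position: s[1]='m'
Matches found at indices: 1
Total: 1


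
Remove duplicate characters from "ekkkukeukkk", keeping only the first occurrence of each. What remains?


Input: 'ekkkukeukkk'
Operation: keep first occurrence of each character
Scan: s[0]='e' new -> keep; s[1]='k' new -> keep; s[2]='k' seen -> skip; s[3]='k' seen -> skip; s[4]='u' new -> keep; s[5]='k' seen -> skip; s[6]='e' seen -> skip; s[7]='u' seen -> skip; s[8]='k' seen -> skip; s[9]='k' seen -> skip; s[10]='k' seen -> skip
Result: eku


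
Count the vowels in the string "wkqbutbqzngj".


Input string: 'wkqbutbqzngj'
Operation: count vowels (a, e, i, o, u)
Scan: s[0]='w', s[1]='k', s[2]='q', s[3]='b', s[4]='u' (vowel), s[5]='t', s[6]='b', s[7]='q', s[8]='z', s[9]='n', s[10]='g', s[11]='j'
Vowels found: 1
Result: 1


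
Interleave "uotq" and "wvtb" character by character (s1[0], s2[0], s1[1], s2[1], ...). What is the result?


String 1: 'uotq'
String 2: 'wvtb'
Operation: alternate characters
Pairs: 'u'+'w', 'o'+'v', 't'+'t', 'q'+'b'
Result: uwovttqb


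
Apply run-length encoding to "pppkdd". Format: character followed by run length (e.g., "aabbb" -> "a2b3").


Input: 'pppkdd'
Operation: identify consecutive runs
Runs: 'ppp' -> p3, 'k' -> k1, 'dd' -> d2
Encoded: p3k1d2


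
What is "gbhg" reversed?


Input string: 'gbhg'
Operation: reverse character order
Original order: 'g' -> 'b' -> 'h' -> 'g'
Reversed order: 'g' -> 'h' -> 'b' -> 'g'
Result: ghbg


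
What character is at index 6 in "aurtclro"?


Input string: 'aurtclro'
Operation: get character at index 6
Index mapping: s[0]='a', s[1]='u', s[2]='r', s[3]='t', s[4]='c', s[5]='l', s[6]='r'
Result: 'r'


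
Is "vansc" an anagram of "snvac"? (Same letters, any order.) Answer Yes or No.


String 1: 'snvac' -> sorted: 'acnsv'
String 2: 'vansc' -> sorted: 'acnsv'
Compare sorted forms: 'acnsv' == 'acnsv'
Anagram: Yes


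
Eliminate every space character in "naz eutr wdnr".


Input string: 'naz eutr wdnr'
Operation: remove all spaces
Words: 'naz', 'eutr', 'wdnr'
Join without spaces: nazeutrwdnr


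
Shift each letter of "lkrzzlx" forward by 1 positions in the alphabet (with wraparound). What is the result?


Input: 'lkrzzlx', shift = 1
Operation: for each letter, (position + 1) mod 26
Mapping: 'l'(11+1=12)->'m', 'k'(10+1=11)->'l', 'r'(17+1=18)->'s', 'z'(25+1=26, 26 mod 26=0)->'a', 'z'(25+1=26, 26 mod 26=0)->'a', 'l'(11+1=12)->'m', 'x'(23+1=24)->'y'
Result: mlsaamy


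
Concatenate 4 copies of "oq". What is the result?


Input string: 'oq'
Operation: repeat 4 times
Concatenation: 'oq' + 'oq' + 'oq' + 'oq'
Result: oqoqoqoq


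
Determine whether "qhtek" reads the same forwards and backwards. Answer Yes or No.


Input string: 'qhtek'
Reversed: 'kethq'
Compare pairs: s[0]='q' vs s[4]='k' (mismatch), s[1]='h' vs s[3]='e' (mismatch)
Palindrome: No


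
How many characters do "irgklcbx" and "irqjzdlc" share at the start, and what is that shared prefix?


String 1: 'irgklcbx'
String 2: 'irqjzdlc'
Compare position by position:
pos 0: 'i' vs 'i' match
pos 1: 'r' vs 'r' match
pos 2: 'g' vs 'q' differ -> stop
Longest common prefix: "ir" (length 2)


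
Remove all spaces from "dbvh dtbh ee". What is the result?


Input string: 'dbvh dtbh ee'
Operation: remove all spaces
Words: 'dbvh', 'dtbh', 'ee'
Join without spaces: dbvhdtbhee


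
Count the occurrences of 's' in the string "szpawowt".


Input string: 'szpawowt'
Target character: 's'
Scan each position: s[0]='s'
Matches found at indices: 0
Total: 1


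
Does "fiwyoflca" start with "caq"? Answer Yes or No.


Input string: 'fiwyoflca'
Prefix to check: 'caq'
First 3 characters of input: 'fiw'
Match: False
Result: No


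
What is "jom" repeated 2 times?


Input string: 'jom'
Operation: repeat 2 times
Concatenation: 'jom' + 'jom'
Result: jomjom


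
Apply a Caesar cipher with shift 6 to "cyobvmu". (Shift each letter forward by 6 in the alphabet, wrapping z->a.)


Input: 'cyobvmu', shift = 6
Operation: for each letter, (position + 6) mod 26
Mapping: 'c'(2+6=8)->'i', 'y'(24+6=30, 30 mod 26=4)->'e', 'o'(14+6=20)->'u', 'b'(1+6=7)->'h', 'v'(21+6=27, 27 mod 26=1)->'b', 'm'(12+6=18)->'s', 'u'(20+6=26, 26 mod 26=0)->'a'
Result: ieuhbsa


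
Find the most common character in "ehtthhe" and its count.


Input: 'ehtthhe'
Operation: tally each character
Counts: 'e':2, 'h':3, 't':2
Maximum: 'h' appears 3 times


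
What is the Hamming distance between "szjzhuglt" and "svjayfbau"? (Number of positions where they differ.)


String 1: 'szjzhuglt'
String 2: 'svjayfbau'
Compare each position: pos 0: 's'=='s', pos 1: 'z'!='v', pos 2: 'j'=='j', pos 3: 'z'!='a', pos 4: 'h'!='y', pos 5: 'u'!='f', pos 6: 'g'!='b', pos 7: 'l'!='a', pos 8: 't'!='u'
Differing positions: 7
Hamming distance: 7


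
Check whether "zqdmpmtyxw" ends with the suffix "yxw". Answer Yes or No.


Input string: 'zqdmpmtyxw'
Suffix to check: 'yxw'
Last 3 characters of input: 'yxw'
Match: True
Result: Yes


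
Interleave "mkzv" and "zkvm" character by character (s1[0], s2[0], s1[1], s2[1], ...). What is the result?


String 1: 'mkzv'
String 2: 'zkvm'
Operation: alternate characters
Pairs: 'm'+'z', 'k'+'k', 'z'+'v', 'v'+'m'
Result: mzkkzvvm


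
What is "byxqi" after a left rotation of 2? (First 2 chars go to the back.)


Input: 'byxqi', shift = 2
Operation: split at index 2 and swap parts
Front part s[0:2] = 'by'
Back part s[2:] = 'xqi'
Rotated = back + front = 'xqi' + 'by'
Result: xqiby


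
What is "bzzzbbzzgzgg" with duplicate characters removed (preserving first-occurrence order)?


Input: 'bzzzbbzzgzgg'
Operation: keep first occurrence of each character
Scan: s[0]='b' new -> keep; s[1]='z' new -> keep; s[2]='z' seen -> skip; s[3]='z' seen -> skip; s[4]='b' seen -> skip; s[5]='b' seen -> skip; s[6]='z' seen -> skip; s[7]='z' seen -> skip; s[8]='g' new -> keep; s[9]='z' seen -> skip; s[10]='g' seen -> skip; s[11]='g' seen -> skip
Result: bzg


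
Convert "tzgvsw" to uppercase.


Input string: 'tzgvsw'
Operation: convert each letter to uppercase
Mapping: 't'->'T', 'z'->'Z', 'g'->'G', 'v'->'V', 's'->'S', 'w'->'W'
Result: TZGVSW


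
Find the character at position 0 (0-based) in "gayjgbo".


Input string: 'gayjgbo'
Operation: get character at index 0
Index mapping: s[0]='g'
Result: 'g'


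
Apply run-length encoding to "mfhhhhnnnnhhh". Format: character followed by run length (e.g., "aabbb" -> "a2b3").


Input: 'mfhhhhnnnnhhh'
Operation: identify consecutive runs
Runs: 'm' -> m1, 'f' -> f1, 'hhhh' -> h4, 'nnnn' -> n4, 'hhh' -> h3
Encoded: m1f1h4n4h3


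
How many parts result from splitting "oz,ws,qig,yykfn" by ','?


Input string: 'oz,ws,qig,yykfn'
Delimiter: ','
Split result: 'oz', 'ws', 'qig', 'yykfn'
Number of parts: 4


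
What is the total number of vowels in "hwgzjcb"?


Input string: 'hwgzjcb'
Operation: count vowels (a, e, i, o, u)
Scan: s[0]='h', s[1]='w', s[2]='g', s[3]='z', s[4]='j', s[5]='c', s[6]='b'
Vowels found: 0
Result: 0


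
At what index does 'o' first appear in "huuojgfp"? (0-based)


Input string: 'huuojgfp'
Target: 'o'
Scanning left to right: s[0]='h', s[1]='u', s[2]='u', s[3]='o'
First match at index: 3


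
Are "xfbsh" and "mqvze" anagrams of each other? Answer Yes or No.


String 1: 'xfbsh' -> sorted: 'bfhsx'
String 2: 'mqvze' -> sorted: 'emqvz'
Compare sorted forms: 'bfhsx' != 'emqvz'
Anagram: No


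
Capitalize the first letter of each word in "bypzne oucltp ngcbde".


Input string: 'bypzne oucltp ngcbde'
Operation: capitalize first letter of each word
Word transformations: 'bypzne'->'Bypzne', 'oucltp'->'Oucltp', 'ngcbde'->'Ngcbde'
Result: Bypzne Oucltp Ngcbde


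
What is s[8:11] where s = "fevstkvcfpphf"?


Input string: 'fevstkvcfpphf'
Operation: slice [8:11]
Extract characters: s[8]='f', s[9]='p', s[10]='p'
Result: fpp


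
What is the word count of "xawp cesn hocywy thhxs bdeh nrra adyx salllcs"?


Input string: 'xawp cesn hocywy thhxs bdeh nrra adyx salllcs'
Operation: split by spaces
Words found: 'xawp', 'cesn', 'hocywy', 'thhxs', 'bdeh', 'nrra', 'adyx', 'salllcs'
Word count: 8


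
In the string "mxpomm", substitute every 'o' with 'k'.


Input string: 'mxpomm'
Operation: replace 'o' with 'k'
Positions of 'o': 3
After replacement: mxpkmm


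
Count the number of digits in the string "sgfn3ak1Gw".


Input string: 'sgfn3ak1Gw'
Operation: count digit characters (0-9)
Scan: 's', 'g', 'f', 'n', '3'(digit), 'a', 'k', '1'(digit), 'G', 'w'
Digits found: 2
Result: 2


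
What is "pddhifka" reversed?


Input string: 'pddhifka'
Operation: reverse character order
Original order: 'p' -> 'd' -> 'd' -> 'h' -> 'i' -> 'f' -> 'k' -> 'a'
Reversed order: 'a' -> 'k' -> 'f' -> 'i' -> 'h' -> 'd' -> 'd' -> 'p'
Result: akfihddp


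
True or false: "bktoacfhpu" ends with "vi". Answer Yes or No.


Input string: 'bktoacfhpu'
Suffix to check: 'vi'
Last 2 characters of input: 'pu'
Match: False
Result: No


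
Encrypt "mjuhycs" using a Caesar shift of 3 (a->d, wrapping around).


Input: 'mjuhycs', shift = 3
Operation: for each letter, (position + 3) mod 26
Mapping: 'm'(12+3=15)->'p', 'j'(9+3=12)->'m', 'u'(20+3=23)->'x', 'h'(7+3=10)->'k', 'y'(24+3=27, 27 mod 26=1)->'b', 'c'(2+3=5)->'f', 's'(18+3=21)->'v'
Result: pmxkbfv


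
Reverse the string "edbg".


Input string: 'edbg'
Operation: reverse character order
Original order: 'e' -> 'd' -> 'b' -> 'g'
Reversed order: 'g' -> 'b' -> 'd' -> 'e'
Result: gbde


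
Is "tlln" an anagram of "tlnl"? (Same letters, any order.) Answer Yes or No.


String 1: 'tlnl' -> sorted: 'llnt'
String 2: 'tlln' -> sorted: 'llnt'
Compare sorted forms: 'llnt' == 'llnt'
Anagram: Yes


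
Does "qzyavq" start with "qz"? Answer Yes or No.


Input string: 'qzyavq'
Prefix to check: 'qz'
First 2 characters of input: 'qz'
Match: True
Result: Yes


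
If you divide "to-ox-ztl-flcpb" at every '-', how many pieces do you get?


Input string: 'to-ox-ztl-flcpb'
Delimiter: '-'
Split result: 'to', 'ox', 'ztl', 'flcpb'
Number of parts: 4


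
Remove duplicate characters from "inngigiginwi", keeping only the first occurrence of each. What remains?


Input: 'inngigiginwi'
Operation: keep first occurrence of each character
Scan: s[0]='i' new -> keep; s[1]='n' new -> keep; s[2]='n' seen -> skip; s[3]='g' new -> keep; s[4]='i' seen -> skip; s[5]='g' seen -> skip; s[6]='i' seen -> skip; s[7]='g' seen -> skip; s[8]='i' seen -> skip; s[9]='n' seen -> skip; s[10]='w' new -> keep; s[11]='i' seen -> skip
Result: ingw


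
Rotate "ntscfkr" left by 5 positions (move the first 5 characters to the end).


Input: 'ntscfkr', shift = 5
Operation: split at index 5 and swap parts
Front part s[0:5] = 'ntscf'
Back part s[5:] = 'kr'
Rotated = back + front = 'kr' + 'ntscf'
Result: krntscf


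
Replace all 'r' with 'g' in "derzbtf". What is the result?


Input string: 'derzbtf'
Operation: replace 'r' with 'g'
Positions of 'r': 2
After replacement: degzbtf


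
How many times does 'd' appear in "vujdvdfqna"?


Input string: 'vujdvdfqna'
Target character: 'd'
Scan each position: s[3]='d', s[5]='d'
Matches found at indices: 3, 5
Total: 2


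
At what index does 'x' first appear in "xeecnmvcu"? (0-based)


Input string: 'xeecnmvcu'
Target: 'x'
Scanning left to right: s[0]='x'
First match at index: 0


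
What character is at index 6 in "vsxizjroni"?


Input string: 'vsxizjroni'
Operation: get character at index 6
Index mapping: s[0]='v', s[1]='s', s[2]='x', s[3]='i', s[4]='z', s[5]='j', s[6]='r'
Result: 'r'


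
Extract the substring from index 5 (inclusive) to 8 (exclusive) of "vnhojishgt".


Input string: 'vnhojishgt'
Operation: slice [5:8]
Extract characters: s[5]='i', s[6]='s', s[7]='h'
Result: ish


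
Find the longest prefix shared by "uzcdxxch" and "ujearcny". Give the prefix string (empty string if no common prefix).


String 1: 'uzcdxxch'
String 2: 'ujearcny'
Compare position by position:
pos 0: 'u' vs 'u' match
pos 1: 'z' vs 'j' differ -> stop
Longest common prefix: "u" (length 1)


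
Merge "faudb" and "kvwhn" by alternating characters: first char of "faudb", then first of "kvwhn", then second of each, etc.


String 1: 'faudb'
String 2: 'kvwhn'
Operation: alternate characters
Pairs: 'f'+'k', 'a'+'v', 'u'+'w', 'd'+'h', 'b'+'n'
Result: fkavuwdhbn


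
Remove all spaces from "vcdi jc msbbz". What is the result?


Input string: 'vcdi jc msbbz'
Operation: remove all spaces
Words: 'vcdi', 'jc', 'msbbz'
Join without spaces: vcdijcmsbbz


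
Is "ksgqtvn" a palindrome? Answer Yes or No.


Input string: 'ksgqtvn'
Reversed: 'nvtqgsk'
Compare pairs: s[0]='k' vs s[6]='n' (mismatch), s[1]='s' vs s[5]='v' (mismatch), s[2]='g' vs s[4]='t' (mismatch)
Palindrome: No


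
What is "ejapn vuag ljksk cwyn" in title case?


Input string: 'ejapn vuag ljksk cwyn'
Operation: capitalize first letter of each word
Word transformations: 'ejapn'->'Ejapn', 'vuag'->'Vuag', 'ljksk'->'Ljksk', 'cwyn'->'Cwyn'
Result: Ejapn Vuag Ljksk Cwyn


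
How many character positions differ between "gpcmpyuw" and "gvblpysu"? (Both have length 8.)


String 1: 'gpcmpyuw'
String 2: 'gvblpysu'
Compare each position: pos 0: 'g'=='g', pos 1: 'p'!='v', pos 2: 'c'!='b', pos 3: 'm'!='l', pos 4: 'p'=='p', pos 5: 'y'=='y', pos 6: 'u'!='s', pos 7: 'w'!='u'
Differing positions: 5
Hamming distance: 5


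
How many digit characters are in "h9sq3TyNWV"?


Input string: 'h9sq3TyNWV'
Operation: count digit characters (0-9)
Scan: 'h', '9'(digit), 's', 'q', '3'(digit), 'T', 'y', 'N', 'W', 'V'
Digits found: 2
Result: 2


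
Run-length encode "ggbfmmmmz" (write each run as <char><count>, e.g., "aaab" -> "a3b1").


Input: 'ggbfmmmmz'
Operation: identify consecutive runs
Runs: 'gg' -> g2, 'b' -> b1, 'f' -> f1, 'mmmm' -> m4, 'z' -> z1
Encoded: g2b1f1m4z1


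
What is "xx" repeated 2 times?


Input string: 'xx'
Operation: repeat 2 times
Concatenation: 'xx' + 'xx'
Result: xxxx


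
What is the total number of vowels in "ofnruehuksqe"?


Input string: 'ofnruehuksqe'
Operation: count vowels (a, e, i, o, u)
Scan: s[0]='o' (vowel), s[1]='f', s[2]='n', s[3]='r', s[4]='u' (vowel), s[5]='e' (vowel), s[6]='h', s[7]='u' (vowel), s[8]='k', s[9]='s', s[10]='q', s[11]='e' (vowel)
Vowels found: 5
Result: 5


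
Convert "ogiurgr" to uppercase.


Input string: 'ogiurgr'
Operation: convert each letter to uppercase
Mapping: 'o'->'O', 'g'->'G', 'i'->'I', 'u'->'U', 'r'->'R', 'g'->'G', 'r'->'R'
Result: OGIURGR


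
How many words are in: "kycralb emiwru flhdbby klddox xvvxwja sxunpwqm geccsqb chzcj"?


Input string: 'kycralb emiwru flhdbby klddox xvvxwja sxunpwqm geccsqb chzcj'
Operation: split by spaces
Words found: 'kycralb', 'emiwru', 'flhdbby', 'klddox', 'xvvxwja', 'sxunpwqm', 'geccsqb', 'chzcj'
Word count: 8


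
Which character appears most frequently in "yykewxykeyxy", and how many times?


Input: 'yykewxykeyxy'
Operation: tally each character
Counts: 'e':2, 'k':2, 'w':1, 'x':2, 'y':5
Maximum: 'y' appears 5 times


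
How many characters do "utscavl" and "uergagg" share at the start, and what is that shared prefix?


String 1: 'utscavl'
String 2: 'uergagg'
Compare position by position:
pos 0: 'u' vs 'u' match
pos 1: 't' vs 'e' differ -> stop
Longest common prefix: "u" (length 1)


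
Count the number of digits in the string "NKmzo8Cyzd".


Input string: 'NKmzo8Cyzd'
Operation: count digit characters (0-9)
Scan: 'N', 'K', 'm', 'z', 'o', '8'(digit), 'C', 'y', 'z', 'd'
Digits found: 1
Result: 1


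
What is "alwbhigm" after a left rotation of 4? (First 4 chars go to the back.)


Input: 'alwbhigm', shift = 4
Operation: split at index 4 and swap parts
Front part s[0:4] = 'alwb'
Back part s[4:] = 'higm'
Rotated = back + front = 'higm' + 'alwb'
Result: higmalwb


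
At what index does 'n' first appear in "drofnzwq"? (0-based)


Input string: 'drofnzwq'
Target: 'n'
Scanning left to right: s[0]='d', s[1]='r', s[2]='o', s[3]='f', s[4]='n'
First match at index: 4


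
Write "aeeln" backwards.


Input string: 'aeeln'
Operation: reverse character order
Original order: 'a' -> 'e' -> 'e' -> 'l' -> 'n'
Reversed order: 'n' -> 'l' -> 'e' -> 'e' -> 'a'
Result: nleea


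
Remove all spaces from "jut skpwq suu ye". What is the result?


Input string: 'jut skpwq suu ye'
Operation: remove all spaces
Words: 'jut', 'skpwq', 'suu', 'ye'
Join without spaces: jutskpwqsuuye


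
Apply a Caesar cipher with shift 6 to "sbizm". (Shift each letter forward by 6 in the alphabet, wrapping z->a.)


Input: 'sbizm', shift = 6
Operation: for each letter, (position + 6) mod 26
Mapping: 's'(18+6=24)->'y', 'b'(1+6=7)->'h', 'i'(8+6=14)->'o', 'z'(25+6=31, 31 mod 26=5)->'f', 'm'(12+6=18)->'s'
Result: yhofs


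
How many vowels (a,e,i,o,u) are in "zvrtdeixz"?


Input string: 'zvrtdeixz'
Operation: count vowels (a, e, i, o, u)
Scan: s[0]='z', s[1]='v', s[2]='r', s[3]='t', s[4]='d', s[5]='e' (vowel), s[6]='i' (vowel), s[7]='x', s[8]='z'
Vowels found: 2
Result: 2


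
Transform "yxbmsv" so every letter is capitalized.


Input string: 'yxbmsv'
Operation: convert each letter to uppercase
Mapping: 'y'->'Y', 'x'->'X', 'b'->'B', 'm'->'M', 's'->'S', 'v'->'V'
Result: YXBMSV


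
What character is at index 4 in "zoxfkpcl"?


Input string: 'zoxfkpcl'
Operation: get character at index 4
Index mapping: s[0]='z', s[1]='o', s[2]='x', s[3]='f', s[4]='k'
Result: 'k'


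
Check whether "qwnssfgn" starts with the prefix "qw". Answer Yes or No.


Input string: 'qwnssfgn'
Prefix to check: 'qw'
First 2 characters of input: 'qw'
Match: True
Result: Yes


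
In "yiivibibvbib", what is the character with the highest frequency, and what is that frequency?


Input: 'yiivibibvbib'
Operation: tally each character
Counts: 'b':4, 'i':5, 'v':2, 'y':1
Maximum: 'i' appears 5 times


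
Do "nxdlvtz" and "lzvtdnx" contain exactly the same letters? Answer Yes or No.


String 1: 'nxdlvtz' -> sorted: 'dlntvxz'
String 2: 'lzvtdnx' -> sorted: 'dlntvxz'
Compare sorted forms: 'dlntvxz' == 'dlntvxz'
Anagram: Yes


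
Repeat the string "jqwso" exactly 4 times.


Input string: 'jqwso'
Operation: repeat 4 times
Concatenation: 'jqwso' + 'jqwso' + 'jqwso' + 'jqwso'
Result: jqwsojqwsojqwsojqwso


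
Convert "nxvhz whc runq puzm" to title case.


Input string: 'nxvhz whc runq puzm'
Operation: capitalize first letter of each word
Word transformations: 'nxvhz'->'Nxvhz', 'whc'->'Whc', 'runq'->'Runq', 'puzm'->'Puzm'
Result: Nxvhz Whc Runq Puzm


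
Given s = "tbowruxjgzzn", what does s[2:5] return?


Input string: 'tbowruxjgzzn'
Operation: slice [2:5]
Extract characters: s[2]='o', s[3]='w', s[4]='r'
Result: owr


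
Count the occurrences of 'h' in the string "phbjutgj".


Input string: 'phbjutgj'
Target character: 'h'
Scan each position: s[1]='h'
Matches found at indices: 1
Total: 1


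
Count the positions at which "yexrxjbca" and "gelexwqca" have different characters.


String 1: 'yexrxjbca'
String 2: 'gelexwqca'
Compare each position: pos 0: 'y'!='g', pos 1: 'e'=='e', pos 2: 'x'!='l', pos 3: 'r'!='e', pos 4: 'x'=='x', pos 5: 'j'!='w', pos 6: 'b'!='q', pos 7: 'c'=='c', pos 8: 'a'=='a'
Differing positions: 5
Hamming distance: 5


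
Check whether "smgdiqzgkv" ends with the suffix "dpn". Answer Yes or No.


Input string: 'smgdiqzgkv'
Suffix to check: 'dpn'
Last 3 characters of input: 'gkv'
Match: False
Result: No


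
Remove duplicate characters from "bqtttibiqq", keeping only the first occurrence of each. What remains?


Input: 'bqtttibiqq'
Operation: keep first occurrence of each character
Scan: s[0]='b' new -> keep; s[1]='q' new -> keep; s[2]='t' new -> keep; s[3]='t' seen -> skip; s[4]='t' seen -> skip; s[5]='i' new -> keep; s[6]='b' seen -> skip; s[7]='i' seen -> skip; s[8]='q' seen -> skip; s[9]='q' seen -> skip
Result: bqti


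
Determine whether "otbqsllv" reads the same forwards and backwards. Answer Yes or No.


Input string: 'otbqsllv'
Reversed: 'vllsqbto'
Compare pairs: s[0]='o' vs s[7]='v' (mismatch), s[1]='t' vs s[6]='l' (mismatch), s[2]='b' vs s[5]='l' (mismatch), s[3]='q' vs s[4]='s' (mismatch)
Palindrome: No


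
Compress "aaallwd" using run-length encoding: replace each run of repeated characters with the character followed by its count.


Input: 'aaallwd'
Operation: identify consecutive runs
Runs: 'aaa' -> a3, 'll' -> l2, 'w' -> w1, 'd' -> d1
Encoded: a3l2w1d1


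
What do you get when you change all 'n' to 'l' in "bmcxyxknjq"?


Input string: 'bmcxyxknjq'
Operation: replace 'n' with 'l'
Positions of 'n': 7
After replacement: bmcxyxkljq


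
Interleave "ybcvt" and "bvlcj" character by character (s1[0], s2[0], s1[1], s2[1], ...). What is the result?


String 1: 'ybcvt'
String 2: 'bvlcj'
Operation: alternate characters
Pairs: 'y'+'b', 'b'+'v', 'c'+'l', 'v'+'c', 't'+'j'
Result: ybbvclvctj


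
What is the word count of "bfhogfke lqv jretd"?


Input string: 'bfhogfke lqv jretd'
Operation: split by spaces
Words found: 'bfhogfke', 'lqv', 'jretd'
Word count: 3


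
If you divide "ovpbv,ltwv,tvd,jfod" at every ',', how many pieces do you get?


Input string: 'ovpbv,ltwv,tvd,jfod'
Delimiter: ','
Split result: 'ovpbv', 'ltwv', 'tvd', 'jfod'
Number of parts: 4


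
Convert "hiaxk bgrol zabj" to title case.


Input string: 'hiaxk bgrol zabj'
Operation: capitalize first letter of each word
Word transformations: 'hiaxk'->'Hiaxk', 'bgrol'->'Bgrol', 'zabj'->'Zabj'
Result: Hiaxk Bgrol Zabj


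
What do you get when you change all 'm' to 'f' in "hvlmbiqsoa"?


Input string: 'hvlmbiqsoa'
Operation: replace 'm' with 'f'
Positions of 'm': 3
After replacement: hvlfbiqsoa


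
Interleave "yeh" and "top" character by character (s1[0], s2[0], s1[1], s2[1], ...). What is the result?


String 1: 'yeh'
String 2: 'top'
Operation: alternate characters
Pairs: 'y'+'t', 'e'+'o', 'h'+'p'
Result: yteohp


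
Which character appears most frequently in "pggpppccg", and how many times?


Input: 'pggpppccg'
Operation: tally each character
Counts: 'c':2, 'g':3, 'p':4
Maximum: 'p' appears 4 times


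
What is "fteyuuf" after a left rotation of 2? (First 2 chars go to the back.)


Input: 'fteyuuf', shift = 2
Operation: split at index 2 and swap parts
Front part s[0:2] = 'ft'
Back part s[2:] = 'eyuuf'
Rotated = back + front = 'eyuuf' + 'ft'
Result: eyuufft


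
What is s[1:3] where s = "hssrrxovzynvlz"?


Input string: 'hssrrxovzynvlz'
Operation: slice [1:3]
Extract characters: s[1]='s', s[2]='s'
Result: ss


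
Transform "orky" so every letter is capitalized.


Input string: 'orky'
Operation: convert each letter to uppercase
Mapping: 'o'->'O', 'r'->'R', 'k'->'K', 'y'->'Y'
Result: ORKY


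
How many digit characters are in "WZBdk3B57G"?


Input string: 'WZBdk3B57G'
Operation: count digit characters (0-9)
Scan: 'W', 'Z', 'B', 'd', 'k', '3'(digit), 'B', '5'(digit), '7'(digit), 'G'
Digits found: 3
Result: 3


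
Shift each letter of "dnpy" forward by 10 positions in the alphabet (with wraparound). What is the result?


Input: 'dnpy', shift = 10
Operation: for each letter, (position + 10) mod 26
Mapping: 'd'(3+10=13)->'n', 'n'(13+10=23)->'x', 'p'(15+10=25)->'z', 'y'(24+10=34, 34 mod 26=8)->'i'
Result: nxzi


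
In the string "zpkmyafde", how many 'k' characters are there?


Input string: 'zpkmyafde'
Target character: 'k'
Scan each position: s[2]='k'
Matches found at indices: 2
Total: 1


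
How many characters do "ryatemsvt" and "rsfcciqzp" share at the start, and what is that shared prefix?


String 1: 'ryatemsvt'
String 2: 'rsfcciqzp'
Compare position by position:
pos 0: 'r' vs 'r' match
pos 1: 'y' vs 's' differ -> stop
Longest common prefix: "r" (length 1)


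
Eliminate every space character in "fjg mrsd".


Input string: 'fjg mrsd'
Operation: remove all spaces
Words: 'fjg', 'mrsd'
Join without spaces: fjgmrsd


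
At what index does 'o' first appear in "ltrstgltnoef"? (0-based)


Input string: 'ltrstgltnoef'
Target: 'o'
Scanning left to right: s[0]='l', s[1]='t', s[2]='r', s[3]='s', s[4]='t', s[5]='g', s[6]='l', s[7]='t', s[8]='n', s[9]='o'
First match at index: 9


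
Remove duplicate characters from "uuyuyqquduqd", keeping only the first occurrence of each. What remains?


Input: 'uuyuyqquduqd'
Operation: keep first occurrence of each character
Scan: s[0]='u' new -> keep; s[1]='u' seen -> skip; s[2]='y' new -> keep; s[3]='u' seen -> skip; s[4]='y' seen -> skip; s[5]='q' new -> keep; s[6]='q' seen -> skip; s[7]='u' seen -> skip; s[8]='d' new -> keep; s[9]='u' seen -> skip; s[10]='q' seen -> skip; s[11]='d' seen -> skip
Result: uyqd


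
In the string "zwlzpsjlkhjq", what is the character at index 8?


Input string: 'zwlzpsjlkhjq'
Operation: get character at index 8
Index mapping: s[0]='z', s[1]='w', s[2]='l', s[3]='z', s[4]='p', s[5]='s', s[6]='j', s[7]='l', s[8]='k'
Result: 'k'


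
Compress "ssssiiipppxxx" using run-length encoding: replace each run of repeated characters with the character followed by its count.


Input: 'ssssiiipppxxx'
Operation: identify consecutive runs
Runs: 'ssss' -> s4, 'iii' -> i3, 'ppp' -> p3, 'xxx' -> x3
Encoded: s4i3p3x3


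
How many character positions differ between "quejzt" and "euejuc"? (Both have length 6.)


String 1: 'quejzt'
String 2: 'euejuc'
Compare each position: pos 0: 'q'!='e', pos 1: 'u'=='u', pos 2: 'e'=='e', pos 3: 'j'=='j', pos 4: 'z'!='u', pos 5: 't'!='c'
Differing positions: 3
Hamming distance: 3


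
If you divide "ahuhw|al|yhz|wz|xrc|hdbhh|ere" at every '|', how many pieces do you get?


Input string: 'ahuhw|al|yhz|wz|xrc|hdbhh|ere'
Delimiter: '|'
Split result: 'ahuhw', 'al', 'yhz', 'wz', 'xrc', 'hdbhh', 'ere'
Number of parts: 7


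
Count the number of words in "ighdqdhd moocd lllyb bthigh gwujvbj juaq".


Input string: 'ighdqdhd moocd lllyb bthigh gwujvbj juaq'
Operation: split by spaces
Words found: 'ighdqdhd', 'moocd', 'lllyb', 'bthigh', 'gwujvbj', 'juaq'
Word count: 6


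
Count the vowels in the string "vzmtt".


Input string: 'vzmtt'
Operation: count vowels (a, e, i, o, u)
Scan: s[0]='v', s[1]='z', s[2]='m', s[3]='t', s[4]='t'
Vowels found: 0
Result: 0


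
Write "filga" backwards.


Input string: 'filga'
Operation: reverse character order
Original order: 'f' -> 'i' -> 'l' -> 'g' -> 'a'
Reversed order: 'a' -> 'g' -> 'l' -> 'i' -> 'f'
Result: aglif


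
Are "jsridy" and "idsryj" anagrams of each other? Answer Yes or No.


String 1: 'jsridy' -> sorted: 'dijrsy'
String 2: 'idsryj' -> sorted: 'dijrsy'
Compare sorted forms: 'dijrsy' == 'dijrsy'
Anagram: Yes


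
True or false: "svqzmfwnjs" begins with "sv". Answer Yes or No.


Input string: 'svqzmfwnjs'
Prefix to check: 'sv'
First 2 characters of input: 'sv'
Match: True
Result: Yes


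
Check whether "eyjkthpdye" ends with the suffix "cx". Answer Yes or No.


Input string: 'eyjkthpdye'
Suffix to check: 'cx'
Last 2 characters of input: 'ye'
Match: False
Result: No


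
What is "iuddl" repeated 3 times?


Input string: 'iuddl'
Operation: repeat 3 times
Concatenation: 'iuddl' + 'iuddl' + 'iuddl'
Result: iuddliuddliuddl


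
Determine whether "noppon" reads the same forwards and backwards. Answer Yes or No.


Input string: 'noppon'
Reversed: 'noppon'
Compare pairs: s[0]='n' vs s[5]='n' (match), s[1]='o' vs s[4]='o' (match), s[2]='p' vs s[3]='p' (match)
Palindrome: Yes


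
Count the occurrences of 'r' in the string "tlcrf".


Input string: 'tlcrf'
Target character: 'r'
Scan each position: s[3]='r'
Matches found at indices: 3
Total: 1


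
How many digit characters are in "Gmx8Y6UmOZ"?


Input string: 'Gmx8Y6UmOZ'
Operation: count digit characters (0-9)
Scan: 'G', 'm', 'x', '8'(digit), 'Y', '6'(digit), 'U', 'm', 'O', 'Z'
Digits found: 2
Result: 2


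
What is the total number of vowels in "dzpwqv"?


Input string: 'dzpwqv'
Operation: count vowels (a, e, i, o, u)
Scan: s[0]='d', s[1]='z', s[2]='p', s[3]='w', s[4]='q', s[5]='v'
Vowels found: 0
Result: 0


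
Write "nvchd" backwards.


Input string: 'nvchd'
Operation: reverse character order
Original order: 'n' -> 'v' -> 'c' -> 'h' -> 'd'
Reversed order: 'd' -> 'h' -> 'c' -> 'v' -> 'n'
Result: dhcvn


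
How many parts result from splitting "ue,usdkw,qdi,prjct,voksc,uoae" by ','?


Input string: 'ue,usdkw,qdi,prjct,voksc,uoae'
Delimiter: ','
Split result: 'ue', 'usdkw', 'qdi', 'prjct', 'voksc', 'uoae'
Number of parts: 6


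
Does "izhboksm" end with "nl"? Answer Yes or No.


Input string: 'izhboksm'
Suffix to check: 'nl'
Last 2 characters of input: 'sm'
Match: False
Result: No


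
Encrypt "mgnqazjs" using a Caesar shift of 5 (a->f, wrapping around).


Input: 'mgnqazjs', shift = 5
Operation: for each letter, (position + 5) mod 26
Mapping: 'm'(12+5=17)->'r', 'g'(6+5=11)->'l', 'n'(13+5=18)->'s', 'q'(16+5=21)->'v', 'a'(0+5=5)->'f', 'z'(25+5=30, 30 mod 26=4)->'e', 'j'(9+5=14)->'o', 's'(18+5=23)->'x'
Result: rlsvfeox


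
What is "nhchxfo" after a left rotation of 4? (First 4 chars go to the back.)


Input: 'nhchxfo', shift = 4
Operation: split at index 4 and swap parts
Front part s[0:4] = 'nhch'
Back part s[4:] = 'xfo'
Rotated = back + front = 'xfo' + 'nhch'
Result: xfonhch


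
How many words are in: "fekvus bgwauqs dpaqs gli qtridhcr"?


Input string: 'fekvus bgwauqs dpaqs gli qtridhcr'
Operation: split by spaces
Words found: 'fekvus', 'bgwauqs', 'dpaqs', 'gli', 'qtridhcr'
Word count: 5


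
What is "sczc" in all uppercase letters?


Input string: 'sczc'
Operation: convert each letter to uppercase
Mapping: 's'->'S', 'c'->'C', 'z'->'Z', 'c'->'C'
Result: SCZC


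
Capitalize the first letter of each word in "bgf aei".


Input string: 'bgf aei'
Operation: capitalize first letter of each word
Word transformations: 'bgf'->'Bgf', 'aei'->'Aei'
Result: Bgf Aei


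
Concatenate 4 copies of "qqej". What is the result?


Input string: 'qqej'
Operation: repeat 4 times
Concatenation: 'qqej' + 'qqej' + 'qqej' + 'qqej'
Result: qqejqqejqqejqqej


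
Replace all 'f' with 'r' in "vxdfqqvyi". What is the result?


Input string: 'vxdfqqvyi'
Operation: replace 'f' with 'r'
Positions of 'f': 3
After replacement: vxdrqqvyi


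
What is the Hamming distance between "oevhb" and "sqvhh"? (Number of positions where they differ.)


String 1: 'oevhb'
String 2: 'sqvhh'
Compare each position: pos 0: 'o'!='s', pos 1: 'e'!='q', pos 2: 'v'=='v', pos 3: 'h'=='h', pos 4: 'b'!='h'
Differing positions: 3
Hamming distance: 3


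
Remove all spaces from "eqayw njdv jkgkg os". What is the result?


Input string: 'eqayw njdv jkgkg os'
Operation: remove all spaces
Words: 'eqayw', 'njdv', 'jkgkg', 'os'
Join without spaces: eqaywnjdvjkgkgos


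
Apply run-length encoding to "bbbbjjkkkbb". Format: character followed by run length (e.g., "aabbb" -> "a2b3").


Input: 'bbbbjjkkkbb'
Operation: identify consecutive runs
Runs: 'bbbb' -> b4, 'jj' -> j2, 'kkk' -> k3, 'bb' -> b2
Encoded: b4j2k3b2


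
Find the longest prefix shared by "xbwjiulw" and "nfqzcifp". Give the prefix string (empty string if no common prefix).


String 1: 'xbwjiulw'
String 2: 'nfqzcifp'
Compare position by position:
pos 0: 'x' vs 'n' differ -> stop
Longest common prefix: "" (length 0)


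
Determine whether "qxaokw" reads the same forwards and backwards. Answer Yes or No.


Input string: 'qxaokw'
Reversed: 'wkoaxq'
Compare pairs: s[0]='q' vs s[5]='w' (mismatch), s[1]='x' vs s[4]='k' (mismatch), s[2]='a' vs s[3]='o' (mismatch)
Palindrome: No


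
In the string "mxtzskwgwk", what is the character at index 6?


Input string: 'mxtzskwgwk'
Operation: get character at index 6
Index mapping: s[0]='m', s[1]='x', s[2]='t', s[3]='z', s[4]='s', s[5]='k', s[6]='w'
Result: 'w'


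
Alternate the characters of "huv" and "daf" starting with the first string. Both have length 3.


String 1: 'huv'
String 2: 'daf'
Operation: alternate characters
Pairs: 'h'+'d', 'u'+'a', 'v'+'f'
Result: hduavf


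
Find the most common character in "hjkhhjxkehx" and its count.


Input: 'hjkhhjxkehx'
Operation: tally each character
Counts: 'e':1, 'h':4, 'j':2, 'k':2, 'x':2
Maximum: 'h' appears 4 times


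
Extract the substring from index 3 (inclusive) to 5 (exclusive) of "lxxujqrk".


Input string: 'lxxujqrk'
Operation: slice [3:5]
Extract characters: s[3]='u', s[4]='j'
Result: uj


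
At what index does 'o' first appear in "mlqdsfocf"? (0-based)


Input string: 'mlqdsfocf'
Target: 'o'
Scanning left to right: s[0]='m', s[1]='l', s[2]='q', s[3]='d', s[4]='s', s[5]='f', s[6]='o'
First match at index: 6


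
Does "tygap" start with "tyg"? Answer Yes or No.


Input string: 'tygap'
Prefix to check: 'tyg'
First 3 characters of input: 'tyg'
Match: True
Result: Yes


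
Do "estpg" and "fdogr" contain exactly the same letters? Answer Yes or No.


String 1: 'estpg' -> sorted: 'egpst'
String 2: 'fdogr' -> sorted: 'dfgor'
Compare sorted forms: 'egpst' != 'dfgor'
Anagram: No


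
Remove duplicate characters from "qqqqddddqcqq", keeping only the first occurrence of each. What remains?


Input: 'qqqqddddqcqq'
Operation: keep first occurrence of each character
Scan: s[0]='q' new -> keep; s[1]='q' seen -> skip; s[2]='q' seen -> skip; s[3]='q' seen -> skip; s[4]='d' new -> keep; s[5]='d' seen -> skip; s[6]='d' seen -> skip; s[7]='d' seen -> skip; s[8]='q' seen -> skip; s[9]='c' new -> keep; s[10]='q' seen -> skip; s[11]='q' seen -> skip
Result: qdc


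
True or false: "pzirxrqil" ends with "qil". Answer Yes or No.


Input string: 'pzirxrqil'
Suffix to check: 'qil'
Last 3 characters of input: 'qil'
Match: True
Result: Yes


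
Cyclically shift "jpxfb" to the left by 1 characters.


Input: 'jpxfb', shift = 1
Operation: split at index 1 and swap parts
Front part s[0:1] = 'j'
Back part s[1:] = 'pxfb'
Rotated = back + front = 'pxfb' + 'j'
Result: pxfbj


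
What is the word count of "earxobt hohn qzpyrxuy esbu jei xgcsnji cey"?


Input string: 'earxobt hohn qzpyrxuy esbu jei xgcsnji cey'
Operation: split by spaces
Words found: 'earxobt', 'hohn', 'qzpyrxuy', 'esbu', 'jei', 'xgcsnji', 'cey'
Word count: 7


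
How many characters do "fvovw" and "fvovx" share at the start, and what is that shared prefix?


String 1: 'fvovw'
String 2: 'fvovx'
Compare position by position:
pos 0: 'f' vs 'f' match
pos 1: 'v' vs 'v' match
pos 2: 'o' vs 'o' match
pos 3: 'v' vs 'v' match
pos 4: 'w' vs 'x' differ -> stop
Longest common prefix: "fvov" (length 4)


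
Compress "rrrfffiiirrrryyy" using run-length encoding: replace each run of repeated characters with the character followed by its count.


Input: 'rrrfffiiirrrryyy'
Operation: identify consecutive runs
Runs: 'rrr' -> r3, 'fff' -> f3, 'iii' -> i3, 'rrrr' -> r4, 'yyy' -> y3
Encoded: r3f3i3r4y3


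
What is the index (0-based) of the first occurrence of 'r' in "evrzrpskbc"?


Input string: 'evrzrpskbc'
Target: 'r'
Scanning left to right: s[0]='e', s[1]='v', s[2]='r'
First match at index: 2


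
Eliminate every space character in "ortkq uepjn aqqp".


Input string: 'ortkq uepjn aqqp'
Operation: remove all spaces
Words: 'ortkq', 'uepjn', 'aqqp'
Join without spaces: ortkquepjnaqqp


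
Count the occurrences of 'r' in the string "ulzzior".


Input string: 'ulzzior'
Target character: 'r'
Scan each position: s[6]='r'
Matches found at indices: 6
Total: 1


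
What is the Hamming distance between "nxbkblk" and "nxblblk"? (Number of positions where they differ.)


String 1: 'nxbkblk'
String 2: 'nxblblk'
Compare each position: pos 0: 'n'=='n', pos 1: 'x'=='x', pos 2: 'b'=='b', pos 3: 'k'!='l', pos 4: 'b'=='b', pos 5: 'l'=='l', pos 6: 'k'=='k'
Differing positions: 1
Hamming distance: 1


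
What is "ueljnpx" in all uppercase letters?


Input string: 'ueljnpx'
Operation: convert each letter to uppercase
Mapping: 'u'->'U', 'e'->'E', 'l'->'L', 'j'->'J', 'n'->'N', 'p'->'P', 'x'->'X'
Result: UELJNPX


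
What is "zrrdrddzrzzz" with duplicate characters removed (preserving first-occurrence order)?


Input: 'zrrdrddzrzzz'
Operation: keep first occurrence of each character
Scan: s[0]='z' new -> keep; s[1]='r' new -> keep; s[2]='r' seen -> skip; s[3]='d' new -> keep; s[4]='r' seen -> skip; s[5]='d' seen -> skip; s[6]='d' seen -> skip; s[7]='z' seen -> skip; s[8]='r' seen -> skip; s[9]='z' seen -> skip; s[10]='z' seen -> skip; s[11]='z' seen -> skip
Result: zrd


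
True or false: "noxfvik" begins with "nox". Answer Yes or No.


Input string: 'noxfvik'
Prefix to check: 'nox'
First 3 characters of input: 'nox'
Match: True
Result: Yes


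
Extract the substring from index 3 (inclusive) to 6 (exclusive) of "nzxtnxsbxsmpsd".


Input string: 'nzxtnxsbxsmpsd'
Operation: slice [3:6]
Extract characters: s[3]='t', s[4]='n', s[5]='x'
Result: tnx


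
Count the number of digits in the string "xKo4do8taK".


Input string: 'xKo4do8taK'
Operation: count digit characters (0-9)
Scan: 'x', 'K', 'o', '4'(digit), 'd', 'o', '8'(digit), 't', 'a', 'K'
Digits found: 2
Result: 2
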